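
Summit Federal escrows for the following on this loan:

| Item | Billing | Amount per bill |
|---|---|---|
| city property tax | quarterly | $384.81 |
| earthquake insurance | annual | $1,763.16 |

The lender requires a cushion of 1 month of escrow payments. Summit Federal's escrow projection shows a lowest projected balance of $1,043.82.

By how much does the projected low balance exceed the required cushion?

City property tax = $384.81 × 4 = $1,539.24
Earthquake insurance = $1,763.16
Total annual escrow = $1,539.24 + $1,763.16 = $3,302.40
Monthly escrow = $3,302.40 ÷ 12 = $275.20
Required reserve = 1 × $275.20 = $275.20
Surplus = $1,043.82 − $275.20 = $768.62

$768.62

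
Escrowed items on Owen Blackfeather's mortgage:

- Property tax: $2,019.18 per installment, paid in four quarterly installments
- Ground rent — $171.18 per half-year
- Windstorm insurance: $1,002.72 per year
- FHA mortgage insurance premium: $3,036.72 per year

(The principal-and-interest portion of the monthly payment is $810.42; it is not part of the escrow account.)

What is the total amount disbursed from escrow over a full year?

$12,458.52

Property tax = $2,019.18 × 4 = $8,076.72 per year
Ground rent = $171.18 × 2 = $342.36 per year
Windstorm insurance = $1,002.72 per year
FHA mortgage insurance premium = $3,036.72 per year
Total annual escrow = $12,458.52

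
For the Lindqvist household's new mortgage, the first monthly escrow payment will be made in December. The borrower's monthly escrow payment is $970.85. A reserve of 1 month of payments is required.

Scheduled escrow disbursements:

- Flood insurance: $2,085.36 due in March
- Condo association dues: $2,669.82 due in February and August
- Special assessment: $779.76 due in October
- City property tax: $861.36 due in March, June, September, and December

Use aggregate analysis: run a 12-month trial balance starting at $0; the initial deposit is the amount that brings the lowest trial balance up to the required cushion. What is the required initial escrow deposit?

Cushion = 1 × $970.85 = $970.85
Trial balance (start $0, +$970.85 each month, − disbursements):
  Dec: +$970.85 − $861.36 → $109.49
  Jan: +$970.85 → $1,080.34
  Feb: +$970.85 − $2,669.82 → -$618.63
  Mar: +$970.85 − $2,946.72 → -$2,594.50
  Apr: +$970.85 → -$1,623.65
  May: +$970.85 → -$652.80
  Jun: +$970.85 − $861.36 → -$543.31
  Jul: +$970.85 → $427.54
  Aug: +$970.85 − $2,669.82 → -$1,271.43
  Sep: +$970.85 − $861.36 → -$1,161.94
  Oct: +$970.85 − $779.76 → -$970.85
  Nov: +$970.85 → $0.00
Lowest trial balance = -$2,594.50 (Mar)
Initial deposit = cushion − low point = $970.85 − (-$2,594.50) = $3,565.35

$3,565.35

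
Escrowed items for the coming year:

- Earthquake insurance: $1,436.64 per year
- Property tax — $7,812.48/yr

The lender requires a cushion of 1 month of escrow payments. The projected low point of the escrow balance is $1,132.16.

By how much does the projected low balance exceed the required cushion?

Earthquake insurance: $1,436.64
Property tax: $7,812.48
Total per year = $1,436.64 + $7,812.48 = $9,249.12
Monthly escrow = $9,249.12 / 12 = $770.76
Required cushion = 1 × $770.76 = $770.76
Surplus = $1,132.16 − $770.76 = $361.40

$361.40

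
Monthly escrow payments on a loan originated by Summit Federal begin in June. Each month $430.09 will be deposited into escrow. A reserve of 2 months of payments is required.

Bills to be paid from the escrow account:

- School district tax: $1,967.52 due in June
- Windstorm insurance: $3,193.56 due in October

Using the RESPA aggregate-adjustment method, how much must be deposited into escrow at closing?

Cushion = 2 × $430.09 = $860.18
Trial balance (start $0, +$430.09 each month, − disbursements):
  Jun: +$430.09 − $1,967.52 → -$1,537.43
  Jul: +$430.09 → -$1,107.34
  Aug: +$430.09 → -$677.25
  Sep: +$430.09 → -$247.16
  Oct: +$430.09 − $3,193.56 → -$3,010.63
  Nov: +$430.09 → -$2,580.54
  Dec: +$430.09 → -$2,150.45
  Jan: +$430.09 → -$1,720.36
  Feb: +$430.09 → -$1,290.27
  Mar: +$430.09 → -$860.18
  Apr: +$430.09 → -$430.09
  May: +$430.09 → $0.00
Lowest trial balance = -$3,010.63 (Oct)
Initial deposit = cushion − low point = $860.18 − (-$3,010.63) = $3,870.81

$3,870.81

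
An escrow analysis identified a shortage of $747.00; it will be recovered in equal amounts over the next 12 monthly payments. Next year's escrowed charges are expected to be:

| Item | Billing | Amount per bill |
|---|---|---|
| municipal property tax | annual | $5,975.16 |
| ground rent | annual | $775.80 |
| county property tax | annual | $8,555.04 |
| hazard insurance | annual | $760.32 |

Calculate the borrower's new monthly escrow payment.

$1,401.11

Municipal property tax — $5,975.16/yr
Ground rent — $775.80/yr
County property tax — $8,555.04/yr
Hazard insurance — $760.32/yr
Total per year = $16,066.32
Per month = $16,066.32 / 12 = $1,338.86
Shortage spread = $747.00 / 12 = $62.25/mo
Adjusted monthly = $1,338.86 + $62.25 = $1,401.11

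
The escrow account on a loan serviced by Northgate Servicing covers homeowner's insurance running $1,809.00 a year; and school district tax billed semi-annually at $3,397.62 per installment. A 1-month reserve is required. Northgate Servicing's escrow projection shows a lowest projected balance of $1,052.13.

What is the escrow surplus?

$335.11

Homeowner's insurance — $1,809.00
School district tax — $3,397.62 × 2 = $6,795.24
Total annual escrow = $8,604.24
Base monthly escrow = $8,604.24 / 12 = $717.02
Cushion = 1 × $717.02 = $717.02
Surplus = $1,052.13 − $717.02 = $335.11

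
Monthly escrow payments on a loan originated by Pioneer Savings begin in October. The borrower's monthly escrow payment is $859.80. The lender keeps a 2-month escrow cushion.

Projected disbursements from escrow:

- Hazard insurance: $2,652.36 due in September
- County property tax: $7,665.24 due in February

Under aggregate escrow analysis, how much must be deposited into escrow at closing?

$5,085.84

Cushion = 2 × $859.80 = $1,719.60
Trial balance (start $0, +$859.80 each month, − disbursements):
  Oct: +$859.80 → $859.80
  Nov: +$859.80 → $1,719.60
  Dec: +$859.80 → $2,579.40
  Jan: +$859.80 → $3,439.20
  Feb: +$859.80 − $7,665.24 → -$3,366.24
  Mar: +$859.80 → -$2,506.44
  Apr: +$859.80 → -$1,646.64
  May: +$859.80 → -$786.84
  Jun: +$859.80 → $72.96
  Jul: +$859.80 → $932.76
  Aug: +$859.80 → $1,792.56
  Sep: +$859.80 − $2,652.36 → $0.00
Lowest trial balance = -$3,366.24 (Feb)
Initial deposit = cushion − low point = $1,719.60 − (-$3,366.24) = $5,085.84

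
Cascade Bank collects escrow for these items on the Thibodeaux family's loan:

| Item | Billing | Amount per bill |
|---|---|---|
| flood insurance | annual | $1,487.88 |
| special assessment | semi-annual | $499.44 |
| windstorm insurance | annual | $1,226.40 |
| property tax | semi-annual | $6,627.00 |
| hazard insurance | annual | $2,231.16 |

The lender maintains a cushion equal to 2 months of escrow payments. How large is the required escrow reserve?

$3,199.72

Flood insurance: $1,487.88 annually
Special assessment: $499.44 × 2 = $998.88 annually
Windstorm insurance: $1,226.40 annually
Property tax: $6,627.00 × 2 = $13,254.00 annually
Hazard insurance: $2,231.16 annually
Combined annual = $19,198.32
Base monthly escrow = $19,198.32 ÷ 12 = $1,599.86
Reserve = 2 × $1,599.86 = $3,199.72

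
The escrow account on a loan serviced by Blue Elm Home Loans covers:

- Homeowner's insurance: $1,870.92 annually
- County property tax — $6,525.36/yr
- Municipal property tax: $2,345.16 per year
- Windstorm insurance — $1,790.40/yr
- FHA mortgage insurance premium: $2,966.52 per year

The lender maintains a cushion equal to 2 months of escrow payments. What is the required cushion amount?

$2,583.06

Homeowner's insurance: $1,870.92
County property tax: $6,525.36
Municipal property tax: $2,345.16
Windstorm insurance: $1,790.40
FHA mortgage insurance premium: $2,966.52
Yearly total = $1,870.92 + $6,525.36 + $2,345.16 + $1,790.40 + $2,966.52 = $15,498.36
Base monthly escrow = $15,498.36 ÷ 12 = $1,291.53
Required cushion = 2 × $1,291.53 = $2,583.06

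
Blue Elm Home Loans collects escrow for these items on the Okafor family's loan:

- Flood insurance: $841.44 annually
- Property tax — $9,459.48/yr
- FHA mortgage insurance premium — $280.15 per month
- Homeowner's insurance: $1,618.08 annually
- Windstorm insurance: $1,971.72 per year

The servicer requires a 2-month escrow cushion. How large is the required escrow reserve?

$2,875.42

Flood insurance: $841.44/yr
Property tax: $9,459.48/yr
FHA mortgage insurance premium: $280.15 × 12 = $3,361.80/yr
Homeowner's insurance: $1,618.08/yr
Windstorm insurance: $1,971.72/yr
Total annual escrow = $841.44 + $9,459.48 + $3,361.80 + $1,618.08 + $1,971.72 = $17,252.52
Monthly = $17,252.52 ÷ 12 = $1,437.71
Reserve = 2 × $1,437.71 = $2,875.42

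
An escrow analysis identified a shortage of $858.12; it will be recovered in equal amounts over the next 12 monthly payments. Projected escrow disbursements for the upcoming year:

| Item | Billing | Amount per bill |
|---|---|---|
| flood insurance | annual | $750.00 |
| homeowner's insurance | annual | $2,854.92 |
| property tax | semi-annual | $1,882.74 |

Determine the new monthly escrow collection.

$685.71

Flood insurance — $750.00/yr
Homeowner's insurance — $2,854.92/yr
Property tax — $1,882.74 × 2 = $3,765.48/yr
Yearly total = $7,370.40
Monthly escrow = $7,370.40 ÷ 12 = $614.20
Monthly shortage recovery: $858.12 / 12 = $71.51
New monthly escrow = $614.20 + $71.51 = $685.71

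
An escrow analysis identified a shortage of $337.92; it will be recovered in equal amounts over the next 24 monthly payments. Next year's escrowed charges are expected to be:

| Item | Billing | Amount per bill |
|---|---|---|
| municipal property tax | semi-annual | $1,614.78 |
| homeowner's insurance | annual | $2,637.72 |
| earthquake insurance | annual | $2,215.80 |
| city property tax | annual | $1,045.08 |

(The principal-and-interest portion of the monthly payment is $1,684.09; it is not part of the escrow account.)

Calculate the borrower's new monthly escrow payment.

$774.76

Municipal property tax = $1,614.78 × 2 = $3,229.56/yr
Homeowner's insurance = $2,637.72/yr
Earthquake insurance = $2,215.80/yr
City property tax = $1,045.08/yr
Annual escrow total = $3,229.56 + $2,637.72 + $2,215.80 + $1,045.08 = $9,128.16
Monthly = $9,128.16 / 12 = $760.68
Shortage per month = $337.92 / 24 = $14.08
Adjusted monthly = $760.68 + $14.08 = $774.76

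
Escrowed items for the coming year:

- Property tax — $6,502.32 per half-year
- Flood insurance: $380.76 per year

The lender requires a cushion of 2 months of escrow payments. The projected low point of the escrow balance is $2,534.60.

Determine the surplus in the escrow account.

$303.70

Property tax = $6,502.32 × 2 = $13,004.64/yr
Flood insurance = $380.76/yr
Combined annual = $13,004.64 + $380.76 = $13,385.40
Per month = $13,385.40 / 12 = $1,115.45
Required reserve = 2 × $1,115.45 = $2,230.90
Excess over cushion: $2,534.60 − $2,230.90 = $303.70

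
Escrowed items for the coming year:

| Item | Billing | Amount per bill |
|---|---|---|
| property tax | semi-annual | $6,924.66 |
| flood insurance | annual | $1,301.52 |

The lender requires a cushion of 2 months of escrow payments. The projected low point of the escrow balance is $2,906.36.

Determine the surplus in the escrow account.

Property tax — $6,924.66 × 2 = $13,849.32
Flood insurance — $1,301.52
Yearly total = $13,849.32 + $1,301.52 = $15,150.84
Monthly escrow = $15,150.84 / 12 = $1,262.57
Required cushion = 2 × $1,262.57 = $2,525.14
Surplus = $2,906.36 − $2,525.14 = $381.22

$381.22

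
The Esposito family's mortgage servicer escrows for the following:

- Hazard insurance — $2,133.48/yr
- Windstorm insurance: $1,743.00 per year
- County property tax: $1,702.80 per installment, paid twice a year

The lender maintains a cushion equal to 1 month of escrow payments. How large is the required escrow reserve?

$606.84

Hazard insurance = $2,133.48/yr
Windstorm insurance = $1,743.00/yr
County property tax = $1,702.80 × 2 = $3,405.60/yr
Yearly total = $2,133.48 + $1,743.00 + $3,405.60 = $7,282.08
Monthly = $7,282.08 / 12 = $606.84
Reserve = 1 × $606.84 = $606.84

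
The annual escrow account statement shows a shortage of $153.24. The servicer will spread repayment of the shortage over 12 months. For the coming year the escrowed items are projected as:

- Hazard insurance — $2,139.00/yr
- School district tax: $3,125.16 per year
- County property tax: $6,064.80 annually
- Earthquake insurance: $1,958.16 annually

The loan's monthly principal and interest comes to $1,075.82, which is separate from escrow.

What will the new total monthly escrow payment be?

Hazard insurance — $2,139.00/yr
School district tax — $3,125.16/yr
County property tax — $6,064.80/yr
Earthquake insurance — $1,958.16/yr
Total annual escrow = $13,287.12
Monthly = $13,287.12 / 12 = $1,107.26
Monthly shortage recovery: $153.24 ÷ 12 = $12.77
New monthly escrow = $1,107.26 + $12.77 = $1,120.03

$1,120.03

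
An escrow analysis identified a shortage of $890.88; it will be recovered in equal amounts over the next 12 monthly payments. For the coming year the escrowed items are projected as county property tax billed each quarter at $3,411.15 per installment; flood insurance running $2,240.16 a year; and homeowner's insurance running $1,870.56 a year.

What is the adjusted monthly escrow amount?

County property tax = $3,411.15 × 4 = $13,644.60/yr
Flood insurance = $2,240.16/yr
Homeowner's insurance = $1,870.56/yr
Total per year = $13,644.60 + $2,240.16 + $1,870.56 = $17,755.32
Base monthly escrow = $17,755.32 ÷ 12 = $1,479.61
Shortage per month = $890.88 ÷ 12 = $74.24
New monthly escrow = $1,479.61 + $74.24 = $1,553.85

$1,553.85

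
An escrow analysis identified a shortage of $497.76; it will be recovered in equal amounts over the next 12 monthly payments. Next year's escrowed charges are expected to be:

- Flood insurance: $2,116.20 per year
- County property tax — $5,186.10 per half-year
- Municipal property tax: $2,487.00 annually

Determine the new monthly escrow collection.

Flood insurance: $2,116.20 annually
County property tax: $5,186.10 × 2 = $10,372.20 annually
Municipal property tax: $2,487.00 annually
Yearly total = $2,116.20 + $10,372.20 + $2,487.00 = $14,975.40
Base monthly escrow = $14,975.40 / 12 = $1,247.95
Shortage per month = $497.76 / 12 = $41.48
Adjusted monthly = $1,247.95 + $41.48 = $1,289.43

$1,289.43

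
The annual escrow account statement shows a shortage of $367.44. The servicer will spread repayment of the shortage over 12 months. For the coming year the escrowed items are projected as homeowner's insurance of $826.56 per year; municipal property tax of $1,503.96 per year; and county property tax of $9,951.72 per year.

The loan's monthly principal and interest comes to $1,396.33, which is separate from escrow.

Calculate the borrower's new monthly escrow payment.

$1,054.14

Homeowner's insurance = $826.56 per year
Municipal property tax = $1,503.96 per year
County property tax = $9,951.72 per year
Yearly total = $826.56 + $1,503.96 + $9,951.72 = $12,282.24
Per month = $12,282.24 / 12 = $1,023.52
Shortage per month = $367.44 / 12 = $30.62
Adjusted monthly = $1,023.52 + $30.62 = $1,054.14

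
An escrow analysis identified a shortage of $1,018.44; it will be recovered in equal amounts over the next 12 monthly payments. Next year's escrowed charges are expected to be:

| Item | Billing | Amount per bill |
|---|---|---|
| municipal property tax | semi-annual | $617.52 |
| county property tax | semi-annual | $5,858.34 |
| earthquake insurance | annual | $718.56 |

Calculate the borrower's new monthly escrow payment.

$1,224.06

Municipal property tax: $617.52 × 2 = $1,235.04/yr
County property tax: $5,858.34 × 2 = $11,716.68/yr
Earthquake insurance: $718.56/yr
Combined annual = $1,235.04 + $11,716.68 + $718.56 = $13,670.28
Monthly = $13,670.28 ÷ 12 = $1,139.19
Shortage per month = $1,018.44 / 12 = $84.87
Adjusted monthly = $1,139.19 + $84.87 = $1,224.06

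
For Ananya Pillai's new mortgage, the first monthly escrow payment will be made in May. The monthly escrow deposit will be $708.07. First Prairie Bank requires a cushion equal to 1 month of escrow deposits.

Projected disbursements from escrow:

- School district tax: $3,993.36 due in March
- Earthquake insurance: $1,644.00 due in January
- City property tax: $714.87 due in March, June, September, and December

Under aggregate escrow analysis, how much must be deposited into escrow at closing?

$1,416.14

Cushion = 1 × $708.07 = $708.07
Trial balance (start $0, +$708.07 each month, − disbursements):
  May: +$708.07 → $708.07
  Jun: +$708.07 − $714.87 → $701.27
  Jul: +$708.07 → $1,409.34
  Aug: +$708.07 → $2,117.41
  Sep: +$708.07 − $714.87 → $2,110.61
  Oct: +$708.07 → $2,818.68
  Nov: +$708.07 → $3,526.75
  Dec: +$708.07 − $714.87 → $3,519.95
  Jan: +$708.07 − $1,644.00 → $2,584.02
  Feb: +$708.07 → $3,292.09
  Mar: +$708.07 − $4,708.23 → -$708.07
  Apr: +$708.07 → $0.00
Lowest trial balance = -$708.07 (Mar)
Initial deposit = cushion − low point = $708.07 − (-$708.07) = $1,416.14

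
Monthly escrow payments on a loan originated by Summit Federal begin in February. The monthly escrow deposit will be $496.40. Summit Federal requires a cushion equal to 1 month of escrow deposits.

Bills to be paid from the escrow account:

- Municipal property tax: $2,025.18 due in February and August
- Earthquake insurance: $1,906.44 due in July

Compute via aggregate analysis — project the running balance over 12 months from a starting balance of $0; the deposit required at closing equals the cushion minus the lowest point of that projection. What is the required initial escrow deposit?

Cushion = 1 × $496.40 = $496.40
Trial balance (start $0, +$496.40 each month, − disbursements):
  Feb: +$496.40 − $2,025.18 → -$1,528.78
  Mar: +$496.40 → -$1,032.38
  Apr: +$496.40 → -$535.98
  May: +$496.40 → -$39.58
  Jun: +$496.40 → $456.82
  Jul: +$496.40 − $1,906.44 → -$953.22
  Aug: +$496.40 − $2,025.18 → -$2,482.00
  Sep: +$496.40 → -$1,985.60
  Oct: +$496.40 → -$1,489.20
  Nov: +$496.40 → -$992.80
  Dec: +$496.40 → -$496.40
  Jan: +$496.40 → $0.00
Lowest trial balance = -$2,482.00 (Aug)
Initial deposit = cushion − low point = $496.40 − (-$2,482.00) = $2,978.40

$2,978.40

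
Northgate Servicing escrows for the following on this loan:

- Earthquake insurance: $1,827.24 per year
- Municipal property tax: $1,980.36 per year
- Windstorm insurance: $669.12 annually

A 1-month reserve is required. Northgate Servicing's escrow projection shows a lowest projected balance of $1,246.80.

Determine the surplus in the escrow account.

$873.74

Earthquake insurance: $1,827.24
Municipal property tax: $1,980.36
Windstorm insurance: $669.12
Combined annual = $1,827.24 + $1,980.36 + $669.12 = $4,476.72
Base monthly escrow = $4,476.72 ÷ 12 = $373.06
Required cushion = 1 × $373.06 = $373.06
Excess over cushion: $1,246.80 − $373.06 = $873.74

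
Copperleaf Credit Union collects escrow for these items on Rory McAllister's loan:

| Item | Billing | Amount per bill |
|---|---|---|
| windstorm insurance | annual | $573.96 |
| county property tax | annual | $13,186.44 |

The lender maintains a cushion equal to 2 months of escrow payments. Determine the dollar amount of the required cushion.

$2,293.40

Windstorm insurance = $573.96
County property tax = $13,186.44
Annual escrow total = $13,760.40
Per month = $13,760.40 ÷ 12 = $1,146.70
Cushion = 2 × $1,146.70 = $2,293.40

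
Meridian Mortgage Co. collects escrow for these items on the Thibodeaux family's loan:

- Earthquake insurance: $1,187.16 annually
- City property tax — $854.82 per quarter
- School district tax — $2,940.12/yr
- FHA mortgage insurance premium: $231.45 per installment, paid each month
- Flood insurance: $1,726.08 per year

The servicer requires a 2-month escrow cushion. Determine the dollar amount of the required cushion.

$2,008.34

Earthquake insurance — $1,187.16 annually
City property tax — $854.82 × 4 = $3,419.28 annually
School district tax — $2,940.12 annually
FHA mortgage insurance premium — $231.45 × 12 = $2,777.40 annually
Flood insurance — $1,726.08 annually
Total annual escrow = $1,187.16 + $3,419.28 + $2,940.12 + $2,777.40 + $1,726.08 = $12,050.04
Monthly = $12,050.04 / 12 = $1,004.17
Reserve = 2 × $1,004.17 = $2,008.34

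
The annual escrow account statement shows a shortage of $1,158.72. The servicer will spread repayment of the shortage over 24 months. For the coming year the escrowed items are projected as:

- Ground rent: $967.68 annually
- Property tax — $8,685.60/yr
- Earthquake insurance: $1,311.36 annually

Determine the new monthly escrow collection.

Ground rent = $967.68 annually
Property tax = $8,685.60 annually
Earthquake insurance = $1,311.36 annually
Annual escrow total = $10,964.64
Per month = $10,964.64 / 12 = $913.72
Shortage spread = $1,158.72 ÷ 24 = $48.28/mo
Adjusted monthly = $913.72 + $48.28 = $962.00

$962.00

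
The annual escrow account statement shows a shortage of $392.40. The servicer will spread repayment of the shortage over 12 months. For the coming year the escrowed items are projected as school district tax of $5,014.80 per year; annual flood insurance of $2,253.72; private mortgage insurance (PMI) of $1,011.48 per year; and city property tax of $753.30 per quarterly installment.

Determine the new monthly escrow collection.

School district tax: $5,014.80 annually
Flood insurance: $2,253.72 annually
Private mortgage insurance (PMI): $1,011.48 annually
City property tax: $753.30 × 4 = $3,013.20 annually
Yearly total = $11,293.20
Per month = $11,293.20 ÷ 12 = $941.10
Shortage per month = $392.40 ÷ 12 = $32.70
Adjusted monthly = $941.10 + $32.70 = $973.80

$973.80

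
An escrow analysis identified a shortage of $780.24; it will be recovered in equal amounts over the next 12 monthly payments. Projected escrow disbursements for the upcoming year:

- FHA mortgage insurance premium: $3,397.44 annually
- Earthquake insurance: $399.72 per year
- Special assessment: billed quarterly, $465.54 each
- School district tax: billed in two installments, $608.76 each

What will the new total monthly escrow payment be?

$638.09

FHA mortgage insurance premium = $3,397.44/yr
Earthquake insurance = $399.72/yr
Special assessment = $465.54 × 4 = $1,862.16/yr
School district tax = $608.76 × 2 = $1,217.52/yr
Annual escrow total = $3,397.44 + $399.72 + $1,862.16 + $1,217.52 = $6,876.84
Monthly escrow = $6,876.84 ÷ 12 = $573.07
Shortage per month = $780.24 ÷ 12 = $65.02
New monthly escrow = $573.07 + $65.02 = $638.09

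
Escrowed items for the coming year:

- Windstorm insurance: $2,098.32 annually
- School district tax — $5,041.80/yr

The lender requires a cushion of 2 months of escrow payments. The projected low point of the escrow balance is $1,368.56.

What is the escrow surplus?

Windstorm insurance: $2,098.32 annually
School district tax: $5,041.80 annually
Total per year = $7,140.12
Base monthly escrow = $7,140.12 / 12 = $595.01
Required cushion = 2 × $595.01 = $1,190.02
Excess over cushion: $1,368.56 − $1,190.02 = $178.54

$178.54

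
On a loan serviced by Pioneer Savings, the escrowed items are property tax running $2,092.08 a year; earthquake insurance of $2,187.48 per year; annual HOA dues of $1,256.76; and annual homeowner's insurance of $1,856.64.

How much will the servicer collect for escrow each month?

$616.08

Property tax = $2,092.08 annually
Earthquake insurance = $2,187.48 annually
HOA dues = $1,256.76 annually
Homeowner's insurance = $1,856.64 annually
Annual escrow total = $7,392.96
Base monthly escrow = $7,392.96 ÷ 12 = $616.08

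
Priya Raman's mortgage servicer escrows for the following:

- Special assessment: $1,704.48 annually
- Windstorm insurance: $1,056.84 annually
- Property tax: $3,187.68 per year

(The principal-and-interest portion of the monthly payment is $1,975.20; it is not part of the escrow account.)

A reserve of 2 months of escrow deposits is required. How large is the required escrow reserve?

$991.50

Special assessment — $1,704.48 annually
Windstorm insurance — $1,056.84 annually
Property tax — $3,187.68 annually
Total per year = $1,704.48 + $1,056.84 + $3,187.68 = $5,949.00
Monthly escrow = $5,949.00 ÷ 12 = $495.75
Reserve = 2 × $495.75 = $991.50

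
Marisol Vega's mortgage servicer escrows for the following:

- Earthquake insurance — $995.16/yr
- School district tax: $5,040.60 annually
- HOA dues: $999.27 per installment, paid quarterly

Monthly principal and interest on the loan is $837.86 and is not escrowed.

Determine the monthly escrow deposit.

Earthquake insurance: $995.16 annually
School district tax: $5,040.60 annually
HOA dues: $999.27 × 4 = $3,997.08 annually
Combined annual = $995.16 + $5,040.60 + $3,997.08 = $10,032.84
Base monthly escrow = $10,032.84 ÷ 12 = $836.07

$836.07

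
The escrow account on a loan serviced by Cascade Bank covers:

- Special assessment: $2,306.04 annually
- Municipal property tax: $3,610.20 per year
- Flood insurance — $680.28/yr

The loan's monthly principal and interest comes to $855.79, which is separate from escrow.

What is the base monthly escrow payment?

$549.71

Special assessment = $2,306.04 annually
Municipal property tax = $3,610.20 annually
Flood insurance = $680.28 annually
Total annual escrow = $2,306.04 + $3,610.20 + $680.28 = $6,596.52
Monthly escrow = $6,596.52 ÷ 12 = $549.71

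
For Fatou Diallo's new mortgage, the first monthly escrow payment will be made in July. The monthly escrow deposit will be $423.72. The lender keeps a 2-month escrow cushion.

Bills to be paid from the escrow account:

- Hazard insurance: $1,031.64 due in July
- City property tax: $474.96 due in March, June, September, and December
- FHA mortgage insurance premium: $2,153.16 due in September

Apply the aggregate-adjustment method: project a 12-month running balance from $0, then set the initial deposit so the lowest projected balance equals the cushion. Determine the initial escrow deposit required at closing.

Cushion = 2 × $423.72 = $847.44
Trial balance (start $0, +$423.72 each month, − disbursements):
  Jul: +$423.72 − $1,031.64 → -$607.92
  Aug: +$423.72 → -$184.20
  Sep: +$423.72 − $2,628.12 → -$2,388.60
  Oct: +$423.72 → -$1,964.88
  Nov: +$423.72 → -$1,541.16
  Dec: +$423.72 − $474.96 → -$1,592.40
  Jan: +$423.72 → -$1,168.68
  Feb: +$423.72 → -$744.96
  Mar: +$423.72 − $474.96 → -$796.20
  Apr: +$423.72 → -$372.48
  May: +$423.72 → $51.24
  Jun: +$423.72 − $474.96 → $0.00
Lowest trial balance = -$2,388.60 (Sep)
Initial deposit = cushion − low point = $847.44 − (-$2,388.60) = $3,236.04

$3,236.04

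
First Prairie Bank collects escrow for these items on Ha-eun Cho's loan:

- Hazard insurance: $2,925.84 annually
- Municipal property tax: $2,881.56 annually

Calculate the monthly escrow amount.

$483.95

Hazard insurance — $2,925.84
Municipal property tax — $2,881.56
Combined annual = $2,925.84 + $2,881.56 = $5,807.40
Monthly = $5,807.40 ÷ 12 = $483.95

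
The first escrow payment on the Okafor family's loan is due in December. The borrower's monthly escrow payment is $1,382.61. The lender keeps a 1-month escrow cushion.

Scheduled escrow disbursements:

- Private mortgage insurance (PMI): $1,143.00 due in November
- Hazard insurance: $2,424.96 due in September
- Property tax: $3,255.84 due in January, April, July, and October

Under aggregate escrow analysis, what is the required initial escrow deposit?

Cushion = 1 × $1,382.61 = $1,382.61
Trial balance (start $0, +$1,382.61 each month, − disbursements):
  Dec: +$1,382.61 → $1,382.61
  Jan: +$1,382.61 − $3,255.84 → -$490.62
  Feb: +$1,382.61 → $891.99
  Mar: +$1,382.61 → $2,274.60
  Apr: +$1,382.61 − $3,255.84 → $401.37
  May: +$1,382.61 → $1,783.98
  Jun: +$1,382.61 → $3,166.59
  Jul: +$1,382.61 − $3,255.84 → $1,293.36
  Aug: +$1,382.61 → $2,675.97
  Sep: +$1,382.61 − $2,424.96 → $1,633.62
  Oct: +$1,382.61 − $3,255.84 → -$239.61
  Nov: +$1,382.61 − $1,143.00 → $0.00
Lowest trial balance = -$490.62 (Jan)
Initial deposit = cushion − low point = $1,382.61 − (-$490.62) = $1,873.23

$1,873.23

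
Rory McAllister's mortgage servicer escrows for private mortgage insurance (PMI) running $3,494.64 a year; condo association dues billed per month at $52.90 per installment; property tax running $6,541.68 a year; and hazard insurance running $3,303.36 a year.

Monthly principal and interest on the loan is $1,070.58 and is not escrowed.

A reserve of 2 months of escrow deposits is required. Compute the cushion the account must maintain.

$2,329.08

Private mortgage insurance (PMI): $3,494.64/yr
Condo association dues: $52.90 × 12 = $634.80/yr
Property tax: $6,541.68/yr
Hazard insurance: $3,303.36/yr
Combined annual = $3,494.64 + $634.80 + $6,541.68 + $3,303.36 = $13,974.48
Per month = $13,974.48 ÷ 12 = $1,164.54
Reserve = 2 × $1,164.54 = $2,329.08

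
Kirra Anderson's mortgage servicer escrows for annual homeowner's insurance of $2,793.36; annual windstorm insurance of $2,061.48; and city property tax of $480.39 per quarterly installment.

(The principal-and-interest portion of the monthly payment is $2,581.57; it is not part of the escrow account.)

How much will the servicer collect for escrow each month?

$564.70

Homeowner's insurance — $2,793.36
Windstorm insurance — $2,061.48
City property tax — $480.39 × 4 = $1,921.56
Total per year = $6,776.40
Base monthly escrow = $6,776.40 ÷ 12 = $564.70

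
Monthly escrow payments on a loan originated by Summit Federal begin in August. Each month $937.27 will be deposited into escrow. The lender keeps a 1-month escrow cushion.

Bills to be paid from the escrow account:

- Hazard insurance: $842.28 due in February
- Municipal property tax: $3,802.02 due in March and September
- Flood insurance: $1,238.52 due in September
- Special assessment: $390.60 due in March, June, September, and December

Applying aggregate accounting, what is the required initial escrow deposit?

$4,493.87

Cushion = 1 × $937.27 = $937.27
Trial balance (start $0, +$937.27 each month, − disbursements):
  Aug: +$937.27 → $937.27
  Sep: +$937.27 − $5,431.14 → -$3,556.60
  Oct: +$937.27 → -$2,619.33
  Nov: +$937.27 → -$1,682.06
  Dec: +$937.27 − $390.60 → -$1,135.39
  Jan: +$937.27 → -$198.12
  Feb: +$937.27 − $842.28 → -$103.13
  Mar: +$937.27 − $4,192.62 → -$3,358.48
  Apr: +$937.27 → -$2,421.21
  May: +$937.27 → -$1,483.94
  Jun: +$937.27 − $390.60 → -$937.27
  Jul: +$937.27 → $0.00
Lowest trial balance = -$3,556.60 (Sep)
Initial deposit = cushion − low point = $937.27 − (-$3,556.60) = $4,493.87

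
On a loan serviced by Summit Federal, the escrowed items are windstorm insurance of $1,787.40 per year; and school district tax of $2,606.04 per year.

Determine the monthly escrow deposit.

$366.12

Windstorm insurance — $1,787.40 annually
School district tax — $2,606.04 annually
Combined annual = $1,787.40 + $2,606.04 = $4,393.44
Monthly escrow = $4,393.44 ÷ 12 = $366.12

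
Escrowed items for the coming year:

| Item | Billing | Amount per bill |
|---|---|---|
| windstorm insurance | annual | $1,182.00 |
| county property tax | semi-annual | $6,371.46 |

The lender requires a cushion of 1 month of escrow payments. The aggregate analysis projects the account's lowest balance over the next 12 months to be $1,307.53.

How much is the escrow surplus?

$147.12

Windstorm insurance — $1,182.00/yr
County property tax — $6,371.46 × 2 = $12,742.92/yr
Total annual escrow = $13,924.92
Base monthly escrow = $13,924.92 ÷ 12 = $1,160.41
Required reserve = 1 × $1,160.41 = $1,160.41
Excess over cushion: $1,307.53 − $1,160.41 = $147.12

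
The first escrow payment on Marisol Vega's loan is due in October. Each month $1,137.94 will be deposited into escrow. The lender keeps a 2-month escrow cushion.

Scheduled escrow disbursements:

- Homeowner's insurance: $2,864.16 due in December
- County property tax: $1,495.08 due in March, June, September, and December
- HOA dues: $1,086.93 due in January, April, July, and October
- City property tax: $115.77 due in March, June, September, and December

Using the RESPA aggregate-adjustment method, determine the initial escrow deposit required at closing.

Cushion = 2 × $1,137.94 = $2,275.88
Trial balance (start $0, +$1,137.94 each month, − disbursements):
  Oct: +$1,137.94 − $1,086.93 → $51.01
  Nov: +$1,137.94 → $1,188.95
  Dec: +$1,137.94 − $4,475.01 → -$2,148.12
  Jan: +$1,137.94 − $1,086.93 → -$2,097.11
  Feb: +$1,137.94 → -$959.17
  Mar: +$1,137.94 − $1,610.85 → -$1,432.08
  Apr: +$1,137.94 − $1,086.93 → -$1,381.07
  May: +$1,137.94 → -$243.13
  Jun: +$1,137.94 − $1,610.85 → -$716.04
  Jul: +$1,137.94 − $1,086.93 → -$665.03
  Aug: +$1,137.94 → $472.91
  Sep: +$1,137.94 − $1,610.85 → $0.00
Lowest trial balance = -$2,148.12 (Dec)
Initial deposit = cushion − low point = $2,275.88 − (-$2,148.12) = $4,424.00

$4,424.00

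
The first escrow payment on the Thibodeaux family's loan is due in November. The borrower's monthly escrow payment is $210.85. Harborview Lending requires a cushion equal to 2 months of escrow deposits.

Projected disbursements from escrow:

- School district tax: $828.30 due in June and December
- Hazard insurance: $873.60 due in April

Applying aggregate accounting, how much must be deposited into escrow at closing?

$1,265.10

Cushion = 2 × $210.85 = $421.70
Trial balance (start $0, +$210.85 each month, − disbursements):
  Nov: +$210.85 → $210.85
  Dec: +$210.85 − $828.30 → -$406.60
  Jan: +$210.85 → -$195.75
  Feb: +$210.85 → $15.10
  Mar: +$210.85 → $225.95
  Apr: +$210.85 − $873.60 → -$436.80
  May: +$210.85 → -$225.95
  Jun: +$210.85 − $828.30 → -$843.40
  Jul: +$210.85 → -$632.55
  Aug: +$210.85 → -$421.70
  Sep: +$210.85 → -$210.85
  Oct: +$210.85 → $0.00
Lowest trial balance = -$843.40 (Jun)
Initial deposit = cushion − low point = $421.70 − (-$843.40) = $1,265.10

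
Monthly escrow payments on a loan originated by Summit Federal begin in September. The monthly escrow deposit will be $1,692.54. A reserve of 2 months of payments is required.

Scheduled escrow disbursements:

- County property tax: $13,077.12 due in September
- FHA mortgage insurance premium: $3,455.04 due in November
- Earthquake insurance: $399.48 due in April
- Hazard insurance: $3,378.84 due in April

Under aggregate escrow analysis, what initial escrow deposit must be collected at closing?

$14,839.62

Cushion = 2 × $1,692.54 = $3,385.08
Trial balance (start $0, +$1,692.54 each month, − disbursements):
  Sep: +$1,692.54 − $13,077.12 → -$11,384.58
  Oct: +$1,692.54 → -$9,692.04
  Nov: +$1,692.54 − $3,455.04 → -$11,454.54
  Dec: +$1,692.54 → -$9,762.00
  Jan: +$1,692.54 → -$8,069.46
  Feb: +$1,692.54 → -$6,376.92
  Mar: +$1,692.54 → -$4,684.38
  Apr: +$1,692.54 − $3,778.32 → -$6,770.16
  May: +$1,692.54 → -$5,077.62
  Jun: +$1,692.54 → -$3,385.08
  Jul: +$1,692.54 → -$1,692.54
  Aug: +$1,692.54 → $0.00
Lowest trial balance = -$11,454.54 (Nov)
Initial deposit = cushion − low point = $3,385.08 − (-$11,454.54) = $14,839.62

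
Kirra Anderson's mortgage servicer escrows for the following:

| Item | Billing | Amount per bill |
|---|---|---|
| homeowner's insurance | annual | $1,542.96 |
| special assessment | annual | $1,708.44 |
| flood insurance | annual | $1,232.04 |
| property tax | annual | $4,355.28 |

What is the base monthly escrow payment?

$736.56

Homeowner's insurance: $1,542.96/yr
Special assessment: $1,708.44/yr
Flood insurance: $1,232.04/yr
Property tax: $4,355.28/yr
Annual escrow total = $1,542.96 + $1,708.44 + $1,232.04 + $4,355.28 = $8,838.72
Monthly escrow = $8,838.72 / 12 = $736.56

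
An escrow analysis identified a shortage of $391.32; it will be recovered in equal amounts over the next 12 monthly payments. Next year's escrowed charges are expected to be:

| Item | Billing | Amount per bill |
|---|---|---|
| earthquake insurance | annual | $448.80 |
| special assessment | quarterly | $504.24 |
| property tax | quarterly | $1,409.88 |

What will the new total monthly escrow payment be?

Earthquake insurance = $448.80 annually
Special assessment = $504.24 × 4 = $2,016.96 annually
Property tax = $1,409.88 × 4 = $5,639.52 annually
Combined annual = $448.80 + $2,016.96 + $5,639.52 = $8,105.28
Per month = $8,105.28 / 12 = $675.44
Monthly shortage recovery: $391.32 ÷ 12 = $32.61
Adjusted monthly = $675.44 + $32.61 = $708.05

$708.05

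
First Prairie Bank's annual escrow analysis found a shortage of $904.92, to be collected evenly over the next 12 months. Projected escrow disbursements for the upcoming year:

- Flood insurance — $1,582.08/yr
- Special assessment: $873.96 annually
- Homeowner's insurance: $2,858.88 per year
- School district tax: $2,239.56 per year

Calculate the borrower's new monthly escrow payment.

$704.95

Flood insurance — $1,582.08 per year
Special assessment — $873.96 per year
Homeowner's insurance — $2,858.88 per year
School district tax — $2,239.56 per year
Combined annual = $7,554.48
Per month = $7,554.48 / 12 = $629.54
Shortage per month = $904.92 / 12 = $75.41
New monthly escrow = $629.54 + $75.41 = $704.95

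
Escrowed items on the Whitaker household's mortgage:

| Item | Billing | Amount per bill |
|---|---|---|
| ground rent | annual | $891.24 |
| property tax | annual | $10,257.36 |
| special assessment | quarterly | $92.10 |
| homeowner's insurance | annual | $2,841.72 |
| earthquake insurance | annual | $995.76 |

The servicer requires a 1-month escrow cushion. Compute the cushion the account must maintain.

Ground rent = $891.24 annually
Property tax = $10,257.36 annually
Special assessment = $92.10 × 4 = $368.40 annually
Homeowner's insurance = $2,841.72 annually
Earthquake insurance = $995.76 annually
Total annual escrow = $15,354.48
Monthly = $15,354.48 / 12 = $1,279.54
Reserve = 1 × $1,279.54 = $1,279.54

$1,279.54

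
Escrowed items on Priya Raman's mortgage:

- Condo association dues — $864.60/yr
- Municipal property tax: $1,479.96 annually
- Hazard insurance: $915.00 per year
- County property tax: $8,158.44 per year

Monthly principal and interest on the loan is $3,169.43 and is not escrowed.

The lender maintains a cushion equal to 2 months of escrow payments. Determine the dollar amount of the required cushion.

Condo association dues: $864.60
Municipal property tax: $1,479.96
Hazard insurance: $915.00
County property tax: $8,158.44
Yearly total = $864.60 + $1,479.96 + $915.00 + $8,158.44 = $11,418.00
Per month = $11,418.00 ÷ 12 = $951.50
Reserve = 2 × $951.50 = $1,903.00

$1,903.00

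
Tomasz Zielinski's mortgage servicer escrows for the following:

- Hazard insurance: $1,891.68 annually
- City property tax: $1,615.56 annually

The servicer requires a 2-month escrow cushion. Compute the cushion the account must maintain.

Hazard insurance: $1,891.68/yr
City property tax: $1,615.56/yr
Yearly total = $1,891.68 + $1,615.56 = $3,507.24
Monthly escrow = $3,507.24 ÷ 12 = $292.27
Cushion = 2 × $292.27 = $584.54

$584.54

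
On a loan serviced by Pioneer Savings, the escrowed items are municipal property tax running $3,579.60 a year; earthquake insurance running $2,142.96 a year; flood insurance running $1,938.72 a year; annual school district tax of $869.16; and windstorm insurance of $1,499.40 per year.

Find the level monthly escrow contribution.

$835.82

Municipal property tax = $3,579.60 per year
Earthquake insurance = $2,142.96 per year
Flood insurance = $1,938.72 per year
School district tax = $869.16 per year
Windstorm insurance = $1,499.40 per year
Total annual escrow = $3,579.60 + $2,142.96 + $1,938.72 + $869.16 + $1,499.40 = $10,029.84
Per month = $10,029.84 / 12 = $835.82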